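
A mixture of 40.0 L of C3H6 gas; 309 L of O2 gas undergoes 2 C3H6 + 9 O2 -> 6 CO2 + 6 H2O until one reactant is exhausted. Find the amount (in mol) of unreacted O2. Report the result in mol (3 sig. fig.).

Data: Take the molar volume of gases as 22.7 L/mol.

n(C3H6) = 40.00 / 22.7 = 1.762 mol
n(O2) = 309.0 / 22.7 = 13.61 mol
n/ν for C3H6 = 1.762/2 = 0.8810
n/ν for O2 = 13.61/9 = 1.512
Smallest n/ν is C3H6 → limiting reagent.
O2 consumed = (9/2) × 1.762 = 7.929 mol
O2 remaining = 13.61 − 7.929 = 5.681 mol

5.68 mol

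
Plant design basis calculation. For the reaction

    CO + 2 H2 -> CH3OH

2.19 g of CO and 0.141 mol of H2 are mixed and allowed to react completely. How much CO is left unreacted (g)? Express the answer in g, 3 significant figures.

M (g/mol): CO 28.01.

n(CO) = 2.190 / 28.01 = 0.07819 mol
n(H2) = 0.1410 mol
n/ν → CO: 0.07819, H2: 0.07050; H2 is limiting.
CO consumed = (1/2) × 0.1410 = 0.07050 mol
CO remaining = 0.07819 − 0.07050 = 0.007690 mol
mass = 0.007690 × 28.01 = 0.2154 g

0.215 g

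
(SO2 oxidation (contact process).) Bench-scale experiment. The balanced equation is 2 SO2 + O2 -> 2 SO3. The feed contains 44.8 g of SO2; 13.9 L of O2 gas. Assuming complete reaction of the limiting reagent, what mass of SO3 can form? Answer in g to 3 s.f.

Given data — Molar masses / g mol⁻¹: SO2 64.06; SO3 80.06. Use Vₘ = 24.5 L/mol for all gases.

n(SO2) = 44.80 / 64.06 = 0.6993 mol
n(O2) = 13.90 / 24.5 = 0.5673 mol
n/ν for SO2 = 0.6993/2 = 0.3497
n/ν for O2 = 0.5673/1 = 0.5673
Smallest n/ν is SO2 → limiting reagent.
n(SO3) = (2/2) × 0.6993 = 0.6993 mol
mass = 0.6993 × 80.06 = 55.99 g

56.0 g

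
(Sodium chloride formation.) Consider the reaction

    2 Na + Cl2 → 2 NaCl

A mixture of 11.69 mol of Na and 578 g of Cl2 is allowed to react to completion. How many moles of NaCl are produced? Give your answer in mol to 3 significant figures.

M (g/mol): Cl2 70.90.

n(Na) = 11.69 mol
n(Cl2) = 578.0 / 70.90 = 8.152 mol
n/ν for Na = 11.69/2 = 5.845
n/ν for Cl2 = 8.152/1 = 8.152
Smallest n/ν is Na → limiting reagent.
n(NaCl) = (2/2) × 11.69 = 11.69 mol

11.7 mol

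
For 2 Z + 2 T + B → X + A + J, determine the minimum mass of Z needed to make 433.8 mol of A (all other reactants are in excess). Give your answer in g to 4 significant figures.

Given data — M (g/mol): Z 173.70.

150700 g

n(A) = 433.8 mol
n(Z) = (2/1) × 433.8 = 867.6 mol
mass = 867.6 × 173.70 = 150700 g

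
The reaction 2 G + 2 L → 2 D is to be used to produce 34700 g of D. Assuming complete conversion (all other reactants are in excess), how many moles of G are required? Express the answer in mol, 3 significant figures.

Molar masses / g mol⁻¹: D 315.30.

n(D) = 34700 / 315.30 = 110.1 mol
n(G) = (2/2) × 110.1 = 110.1 mol

110 mol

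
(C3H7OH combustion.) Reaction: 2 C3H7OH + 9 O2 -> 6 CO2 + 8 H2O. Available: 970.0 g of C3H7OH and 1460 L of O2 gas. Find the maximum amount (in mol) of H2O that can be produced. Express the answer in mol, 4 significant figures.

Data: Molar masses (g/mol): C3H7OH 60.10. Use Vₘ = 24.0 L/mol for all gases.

54.07 mol

n(C3H7OH) = 970.0 / 60.10 = 16.14 mol
n(O2) = 1460 / 24.0 = 60.83 mol
n/ν for C3H7OH = 16.14/2 = 8.070
n/ν for O2 = 60.83/9 = 6.759
Smallest n/ν is O2 → limiting reagent.
n(H2O) = (8/9) × 60.83 = 54.07 mol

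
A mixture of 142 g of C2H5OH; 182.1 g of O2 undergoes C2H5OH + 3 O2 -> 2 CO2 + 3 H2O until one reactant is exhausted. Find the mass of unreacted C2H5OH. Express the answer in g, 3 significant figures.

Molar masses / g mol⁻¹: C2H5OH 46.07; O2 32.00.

n(C2H5OH) = 142.0 / 46.07 = 3.082 mol
n(O2) = 182.1 / 32.00 = 5.691 mol
n/ν → C2H5OH: 3.082, O2: 1.897; O2 is limiting.
C2H5OH consumed = (1/3) × 5.691 = 1.897 mol
C2H5OH remaining = 3.082 − 1.897 = 1.185 mol
mass = 1.185 × 46.07 = 54.59 g

54.6 g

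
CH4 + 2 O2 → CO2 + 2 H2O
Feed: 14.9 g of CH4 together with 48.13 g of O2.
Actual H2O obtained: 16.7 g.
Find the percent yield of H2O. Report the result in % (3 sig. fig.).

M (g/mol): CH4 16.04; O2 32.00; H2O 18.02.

n(CH4) = 14.90 / 16.04 = 0.9289 mol
n(O2) = 48.13 / 32.00 = 1.504 mol
n/ν for CH4 = 0.9289/1 = 0.9289
n/ν for O2 = 1.504/2 = 0.7520
Smallest n/ν is O2 → limiting reagent.
theoretical n(H2O) = (2/2) × 1.504 = 1.504 mol → 27.10 g
% yield = 16.7 / 27.10 × 100 = 61.62 %

61.6 %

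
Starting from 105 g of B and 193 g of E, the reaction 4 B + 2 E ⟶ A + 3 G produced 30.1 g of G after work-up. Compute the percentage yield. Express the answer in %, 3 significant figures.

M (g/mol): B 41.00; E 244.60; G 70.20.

n(B) = 105.0 / 41.00 = 2.561 mol
n(E) = 193.0 / 244.60 = 0.7890 mol
n/ν → B: 0.6403, E: 0.3945; E is limiting.
theoretical n(G) = (3/2) × 0.7890 = 1.184 mol → 83.12 g
% yield = 30.1 / 83.12 × 100 = 36.21 %

36.2 %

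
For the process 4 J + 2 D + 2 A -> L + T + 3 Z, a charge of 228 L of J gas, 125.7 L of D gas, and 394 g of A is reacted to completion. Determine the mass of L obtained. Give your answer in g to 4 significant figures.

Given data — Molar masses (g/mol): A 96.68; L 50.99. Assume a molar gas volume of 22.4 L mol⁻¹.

103.9 g

n(J) = 228.0 / 22.4 = 10.18 mol
n(D) = 125.7 / 22.4 = 5.612 mol
n(A) = 394.0 / 96.68 = 4.075 mol
n/ν for J = 10.18/4 = 2.545
n/ν for D = 5.612/2 = 2.806
n/ν for A = 4.075/2 = 2.038
Smallest n/ν is A → limiting reagent.
n(L) = (1/2) × 4.075 = 2.038 mol
mass = 2.038 × 50.99 = 103.9 g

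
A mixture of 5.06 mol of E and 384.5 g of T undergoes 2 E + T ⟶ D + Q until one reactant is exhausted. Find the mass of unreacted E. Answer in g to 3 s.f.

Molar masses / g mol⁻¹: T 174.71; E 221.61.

n(E) = 5.060 mol
n(T) = 384.5 / 174.71 = 2.201 mol
n/ν → E: 2.530, T: 2.201; T is limiting.
E consumed = (2/1) × 2.201 = 4.402 mol
E remaining = 5.060 − 4.402 = 0.6580 mol
mass = 0.6580 × 221.61 = 145.8 g

146 g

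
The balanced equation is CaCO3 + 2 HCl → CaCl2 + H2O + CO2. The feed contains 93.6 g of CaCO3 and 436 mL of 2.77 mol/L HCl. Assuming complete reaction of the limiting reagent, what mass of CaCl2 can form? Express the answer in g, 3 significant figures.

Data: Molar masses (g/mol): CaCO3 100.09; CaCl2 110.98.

n(CaCO3) = 93.60 / 100.09 = 0.9352 mol
n(HCl) = 2.77 × 436.0/1000 = 1.208 mol
n/ν for CaCO3 = 0.9352/1 = 0.9352
n/ν for HCl = 1.208/2 = 0.6040
Smallest n/ν is HCl → limiting reagent.
n(CaCl2) = (1/2) × 1.208 = 0.6040 mol
mass = 0.6040 × 110.98 = 67.03 g

67.0 g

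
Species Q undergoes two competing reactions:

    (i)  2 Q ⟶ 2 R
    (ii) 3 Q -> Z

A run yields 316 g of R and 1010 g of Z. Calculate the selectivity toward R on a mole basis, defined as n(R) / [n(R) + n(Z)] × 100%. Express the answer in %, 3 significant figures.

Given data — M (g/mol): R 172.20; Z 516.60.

n(R) = 316 / 172.20 = 1.835 mol
n(Z) = 1010 / 516.60 = 1.955 mol
selectivity = 1.835/(1.835+1.955) × 100 = 48.42 %

48.4 %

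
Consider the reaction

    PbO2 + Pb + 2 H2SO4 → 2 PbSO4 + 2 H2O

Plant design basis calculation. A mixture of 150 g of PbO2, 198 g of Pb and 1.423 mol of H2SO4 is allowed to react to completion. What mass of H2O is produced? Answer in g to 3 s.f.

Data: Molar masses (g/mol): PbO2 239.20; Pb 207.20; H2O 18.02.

n(PbO2) = 150.0 / 239.20 = 0.6271 mol
n(Pb) = 198.0 / 207.20 = 0.9556 mol
n(H2SO4) = 1.423 mol
n/ν → PbO2: 0.6271, Pb: 0.9556, H2SO4: 0.7115; PbO2 is limiting.
n(H2O) = (2/1) × 0.6271 = 1.254 mol
mass = 1.254 × 18.02 = 22.60 g

22.6 g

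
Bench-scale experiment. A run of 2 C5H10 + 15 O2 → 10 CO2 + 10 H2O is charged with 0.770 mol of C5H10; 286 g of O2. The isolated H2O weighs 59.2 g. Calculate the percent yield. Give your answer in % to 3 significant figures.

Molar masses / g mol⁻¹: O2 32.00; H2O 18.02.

n(C5H10) = 0.7700 mol
n(O2) = 286.0 / 32.00 = 8.938 mol
n/ν → C5H10: 0.3850, O2: 0.5959; C5H10 is limiting.
theoretical n(H2O) = (10/2) × 0.7700 = 3.850 mol → 69.38 g
% yield = 59.2 / 69.38 × 100 = 85.33 %

85.3 %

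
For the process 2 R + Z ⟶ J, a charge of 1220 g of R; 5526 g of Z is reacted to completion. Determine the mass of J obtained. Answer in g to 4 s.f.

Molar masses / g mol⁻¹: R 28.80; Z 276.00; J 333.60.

n(R) = 1220 / 28.80 = 42.36 mol
n(Z) = 5526 / 276.00 = 20.02 mol
n/ν for R = 42.36/2 = 21.18
n/ν for Z = 20.02/1 = 20.02
Smallest n/ν is Z → limiting reagent.
n(J) = (1/1) × 20.02 = 20.02 mol
mass = 20.02 × 333.60 = 6679 g

6679 g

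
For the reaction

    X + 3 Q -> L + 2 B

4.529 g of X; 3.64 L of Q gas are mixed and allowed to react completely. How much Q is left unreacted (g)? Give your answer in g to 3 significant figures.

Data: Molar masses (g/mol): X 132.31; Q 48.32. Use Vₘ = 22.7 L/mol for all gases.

n(X) = 4.529 / 132.31 = 0.03423 mol
n(Q) = 3.640 / 22.7 = 0.1604 mol
n/ν for X = 0.03423/1 = 0.03423
n/ν for Q = 0.1604/3 = 0.05347
Smallest n/ν is X → limiting reagent.
Q consumed = (3/1) × 0.03423 = 0.1027 mol
Q remaining = 0.1604 − 0.1027 = 0.05770 mol
mass = 0.05770 × 48.32 = 2.788 g

2.79 g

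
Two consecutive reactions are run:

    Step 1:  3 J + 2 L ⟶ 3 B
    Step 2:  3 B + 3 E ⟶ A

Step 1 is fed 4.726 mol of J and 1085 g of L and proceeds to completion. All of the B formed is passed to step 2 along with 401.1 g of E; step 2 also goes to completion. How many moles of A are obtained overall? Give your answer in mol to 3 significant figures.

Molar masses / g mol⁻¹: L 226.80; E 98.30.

1.36 mol

Step 1:
n(J) = 4.726 mol
n(L) = 1085 / 226.80 = 4.784 mol
n/ν for J = 4.726/3 = 1.575
n/ν for L = 4.784/2 = 2.392
Smallest n/ν is J → limiting reagent.
n(B) produced = (3/3) × 4.726 = 4.726 mol
Step 2:
n(B) available = 4.726 mol
n(E) = 401.1 / 98.30 = 4.080 mol
n/ν for B = 4.726/3 = 1.575
n/ν for E = 4.080/3 = 1.360
Smallest n/ν is E → limiting reagent.
n(A) = (1/3) × 4.080 = 1.360 mol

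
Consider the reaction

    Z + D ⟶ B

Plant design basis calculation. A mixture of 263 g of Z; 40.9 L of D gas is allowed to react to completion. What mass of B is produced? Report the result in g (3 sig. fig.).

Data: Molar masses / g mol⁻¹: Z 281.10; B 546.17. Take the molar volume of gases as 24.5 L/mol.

511 g

n(Z) = 263.0 / 281.10 = 0.9356 mol
n(D) = 40.90 / 24.5 = 1.669 mol
n/ν for Z = 0.9356/1 = 0.9356
n/ν for D = 1.669/1 = 1.669
Smallest n/ν is Z → limiting reagent.
n(B) = (1/1) × 0.9356 = 0.9356 mol
mass = 0.9356 × 546.17 = 511.0 g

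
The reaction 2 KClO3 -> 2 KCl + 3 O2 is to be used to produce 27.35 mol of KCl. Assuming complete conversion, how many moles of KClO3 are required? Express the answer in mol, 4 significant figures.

27.35 mol

n(KCl) = 27.35 mol
n(KClO3) = (2/2) × 27.35 = 27.35 mol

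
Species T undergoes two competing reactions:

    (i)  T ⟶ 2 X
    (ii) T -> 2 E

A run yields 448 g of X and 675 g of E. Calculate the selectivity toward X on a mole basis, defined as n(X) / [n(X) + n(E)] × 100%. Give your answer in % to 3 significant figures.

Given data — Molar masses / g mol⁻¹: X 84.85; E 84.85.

n(X) = 448 / 84.85 = 5.280 mol
n(E) = 675 / 84.85 = 7.955 mol
selectivity = 5.280/(5.280+7.955) × 100 = 39.89 %

39.9 %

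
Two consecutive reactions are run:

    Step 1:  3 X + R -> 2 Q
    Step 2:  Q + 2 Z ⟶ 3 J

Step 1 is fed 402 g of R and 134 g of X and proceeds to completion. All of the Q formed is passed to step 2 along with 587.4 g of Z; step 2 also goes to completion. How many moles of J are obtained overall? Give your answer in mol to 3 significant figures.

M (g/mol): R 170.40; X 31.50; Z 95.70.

Step 1:
n(R) = 402.0 / 170.40 = 2.359 mol
n(X) = 134.0 / 31.50 = 4.254 mol
n/ν for R = 2.359/1 = 2.359
n/ν for X = 4.254/3 = 1.418
Smallest n/ν is X → limiting reagent.
n(Q) produced = (2/3) × 4.254 = 2.836 mol
Step 2:
n(Q) available = 2.836 mol
n(Z) = 587.4 / 95.70 = 6.138 mol
n/ν for Q = 2.836/1 = 2.836
n/ν for Z = 6.138/2 = 3.069
Smallest n/ν is Q → limiting reagent.
n(J) = (3/1) × 2.836 = 8.508 mol

8.51 mol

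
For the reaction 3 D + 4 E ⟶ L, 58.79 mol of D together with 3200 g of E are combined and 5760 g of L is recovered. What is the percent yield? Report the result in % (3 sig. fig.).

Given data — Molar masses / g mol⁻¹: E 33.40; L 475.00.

61.9 %

n(D) = 58.79 mol
n(E) = 3200 / 33.40 = 95.81 mol
n/ν → D: 19.60, E: 23.95; D is limiting.
theoretical n(L) = (1/3) × 58.79 = 19.60 mol → 9310 g
% yield = 5760 / 9310 × 100 = 61.87 %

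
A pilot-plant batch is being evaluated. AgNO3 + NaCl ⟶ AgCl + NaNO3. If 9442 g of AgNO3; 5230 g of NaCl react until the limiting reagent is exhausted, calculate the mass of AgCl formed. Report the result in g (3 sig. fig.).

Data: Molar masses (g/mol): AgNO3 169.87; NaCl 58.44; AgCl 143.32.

n(AgNO3) = 9442 / 169.87 = 55.58 mol
n(NaCl) = 5230 / 58.44 = 89.49 mol
n/ν for AgNO3 = 55.58/1 = 55.58
n/ν for NaCl = 89.49/1 = 89.49
Smallest n/ν is AgNO3 → limiting reagent.
n(AgCl) = (1/1) × 55.58 = 55.58 mol
mass = 55.58 × 143.32 = 7966 g

7970 g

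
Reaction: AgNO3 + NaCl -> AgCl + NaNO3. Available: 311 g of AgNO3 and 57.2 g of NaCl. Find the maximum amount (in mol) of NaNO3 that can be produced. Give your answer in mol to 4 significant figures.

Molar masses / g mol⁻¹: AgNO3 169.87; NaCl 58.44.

0.9788 mol

n(AgNO3) = 311.0 / 169.87 = 1.831 mol
n(NaCl) = 57.20 / 58.44 = 0.9788 mol
n/ν for AgNO3 = 1.831/1 = 1.831
n/ν for NaCl = 0.9788/1 = 0.9788
Smallest n/ν is NaCl → limiting reagent.
n(NaNO3) = (1/1) × 0.9788 = 0.9788 mol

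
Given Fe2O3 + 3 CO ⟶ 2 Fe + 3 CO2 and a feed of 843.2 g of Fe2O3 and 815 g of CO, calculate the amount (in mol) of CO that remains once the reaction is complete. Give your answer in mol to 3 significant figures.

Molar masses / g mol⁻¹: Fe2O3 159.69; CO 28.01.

13.3 mol

n(Fe2O3) = 843.2 / 159.69 = 5.280 mol
n(CO) = 815.0 / 28.01 = 29.10 mol
n/ν for Fe2O3 = 5.280/1 = 5.280
n/ν for CO = 29.10/3 = 9.700
Smallest n/ν is Fe2O3 → limiting reagent.
CO consumed = (3/1) × 5.280 = 15.84 mol
CO remaining = 29.10 − 15.84 = 13.26 mol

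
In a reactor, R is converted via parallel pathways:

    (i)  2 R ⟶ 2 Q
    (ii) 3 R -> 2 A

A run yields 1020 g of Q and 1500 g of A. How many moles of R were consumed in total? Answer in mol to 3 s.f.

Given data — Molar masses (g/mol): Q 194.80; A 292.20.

n(Q) = 1020 / 194.80 = 5.236 mol
n(A) = 1500 / 292.20 = 5.133 mol
n(R) via (i) = (2/2)×5.236 = 5.236 mol
n(R) via (ii) = (3/2)×5.133 = 7.700 mol
total n(R) = 5.236 + 7.700 = 12.94 mol

12.9 mol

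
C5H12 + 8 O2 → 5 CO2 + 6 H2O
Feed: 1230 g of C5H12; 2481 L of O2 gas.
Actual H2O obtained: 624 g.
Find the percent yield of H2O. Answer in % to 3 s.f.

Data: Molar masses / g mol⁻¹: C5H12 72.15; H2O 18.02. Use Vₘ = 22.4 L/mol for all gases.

41.7 %

n(C5H12) = 1230 / 72.15 = 17.05 mol
n(O2) = 2481 / 22.4 = 110.8 mol
n/ν → C5H12: 17.05, O2: 13.85; O2 is limiting.
theoretical n(H2O) = (6/8) × 110.8 = 83.10 mol → 1497 g
% yield = 624 / 1497 × 100 = 41.68 %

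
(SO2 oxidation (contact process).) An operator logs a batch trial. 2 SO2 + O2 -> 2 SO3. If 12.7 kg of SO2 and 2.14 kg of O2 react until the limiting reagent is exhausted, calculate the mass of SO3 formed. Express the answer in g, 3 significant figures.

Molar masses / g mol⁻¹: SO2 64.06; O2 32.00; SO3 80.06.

n(SO2) = 12.70×1000 / 64.06 = 198.3 mol
n(O2) = 2.140×1000 / 32.00 = 66.88 mol
n/ν for SO2 = 198.3/2 = 99.15
n/ν for O2 = 66.88/1 = 66.88
Smallest n/ν is O2 → limiting reagent.
n(SO3) = (2/1) × 66.88 = 133.8 mol
mass = 133.8 × 80.06 = 10710 g

10700 g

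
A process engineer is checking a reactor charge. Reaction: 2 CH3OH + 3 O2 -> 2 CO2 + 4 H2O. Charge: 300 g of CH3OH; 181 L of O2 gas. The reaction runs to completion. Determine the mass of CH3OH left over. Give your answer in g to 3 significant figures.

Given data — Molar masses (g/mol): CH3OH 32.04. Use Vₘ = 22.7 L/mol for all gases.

n(CH3OH) = 300.0 / 32.04 = 9.363 mol
n(O2) = 181.0 / 22.7 = 7.974 mol
n/ν for CH3OH = 9.363/2 = 4.682
n/ν for O2 = 7.974/3 = 2.658
Smallest n/ν is O2 → limiting reagent.
CH3OH consumed = (2/3) × 7.974 = 5.316 mol
CH3OH remaining = 9.363 − 5.316 = 4.047 mol
mass = 4.047 × 32.04 = 129.7 g

130 g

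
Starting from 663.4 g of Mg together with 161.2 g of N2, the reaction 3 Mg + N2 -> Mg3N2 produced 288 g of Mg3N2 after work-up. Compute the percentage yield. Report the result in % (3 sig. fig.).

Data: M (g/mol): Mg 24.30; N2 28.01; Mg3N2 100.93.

49.6 %

n(Mg) = 663.4 / 24.30 = 27.30 mol
n(N2) = 161.2 / 28.01 = 5.755 mol
n/ν for Mg = 27.30/3 = 9.100
n/ν for N2 = 5.755/1 = 5.755
Smallest n/ν is N2 → limiting reagent.
theoretical n(Mg3N2) = (1/1) × 5.755 = 5.755 mol → 580.9 g
% yield = 288 / 580.9 × 100 = 49.58 %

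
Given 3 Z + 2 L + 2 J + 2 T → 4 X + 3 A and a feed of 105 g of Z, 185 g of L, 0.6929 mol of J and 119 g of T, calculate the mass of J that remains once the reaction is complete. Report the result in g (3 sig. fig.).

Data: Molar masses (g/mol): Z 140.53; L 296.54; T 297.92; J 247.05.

72.5 g

n(Z) = 105.0 / 140.53 = 0.7472 mol
n(L) = 185.0 / 296.54 = 0.6239 mol
n(J) = 0.6929 mol
n(T) = 119.0 / 297.92 = 0.3994 mol
n/ν → Z: 0.2491, L: 0.3120, J: 0.3465, T: 0.1997; T is limiting.
J consumed = (2/2) × 0.3994 = 0.3994 mol
J remaining = 0.6929 − 0.3994 = 0.2935 mol
mass = 0.2935 × 247.05 = 72.51 g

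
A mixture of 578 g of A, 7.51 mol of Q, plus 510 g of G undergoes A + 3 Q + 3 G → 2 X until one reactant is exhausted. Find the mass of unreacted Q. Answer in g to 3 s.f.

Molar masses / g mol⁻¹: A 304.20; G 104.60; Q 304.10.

n(A) = 578.0 / 304.20 = 1.900 mol
n(Q) = 7.510 mol
n(G) = 510.0 / 104.60 = 4.876 mol
n/ν for A = 1.900/1 = 1.900
n/ν for Q = 7.510/3 = 2.503
n/ν for G = 4.876/3 = 1.625
Smallest n/ν is G → limiting reagent.
Q consumed = (3/3) × 4.876 = 4.876 mol
Q remaining = 7.510 − 4.876 = 2.634 mol
mass = 2.634 × 304.10 = 801.0 g

801 g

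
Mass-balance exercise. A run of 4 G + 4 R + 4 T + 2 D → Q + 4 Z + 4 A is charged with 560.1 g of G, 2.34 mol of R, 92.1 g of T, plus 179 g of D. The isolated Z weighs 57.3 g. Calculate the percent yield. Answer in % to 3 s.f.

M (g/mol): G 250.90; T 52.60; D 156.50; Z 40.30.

n(G) = 560.1 / 250.90 = 2.232 mol
n(R) = 2.340 mol
n(T) = 92.10 / 52.60 = 1.751 mol
n(D) = 179.0 / 156.50 = 1.144 mol
n/ν for G = 2.232/4 = 0.5580
n/ν for R = 2.340/4 = 0.5850
n/ν for T = 1.751/4 = 0.4378
n/ν for D = 1.144/2 = 0.5720
Smallest n/ν is T → limiting reagent.
theoretical n(Z) = (4/4) × 1.751 = 1.751 mol → 70.57 g
% yield = 57.3 / 70.57 × 100 = 81.20 %

81.2 %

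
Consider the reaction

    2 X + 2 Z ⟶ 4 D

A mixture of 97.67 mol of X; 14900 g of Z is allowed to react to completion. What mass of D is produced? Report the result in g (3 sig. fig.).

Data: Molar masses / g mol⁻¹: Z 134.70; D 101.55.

19800 g

n(X) = 97.67 mol
n(Z) = 14900 / 134.70 = 110.6 mol
n/ν → X: 48.84, Z: 55.30; X is limiting.
n(D) = (4/2) × 97.67 = 195.3 mol
mass = 195.3 × 101.55 = 19830 g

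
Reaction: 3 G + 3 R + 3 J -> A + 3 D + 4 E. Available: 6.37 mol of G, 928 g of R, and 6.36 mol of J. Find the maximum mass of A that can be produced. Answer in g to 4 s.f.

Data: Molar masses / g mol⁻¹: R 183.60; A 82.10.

n(G) = 6.370 mol
n(R) = 928.0 / 183.60 = 5.054 mol
n(J) = 6.360 mol
n/ν → G: 2.123, R: 1.685, J: 2.120; R is limiting.
n(A) = (1/3) × 5.054 = 1.685 mol
mass = 1.685 × 82.10 = 138.3 g

138.3 g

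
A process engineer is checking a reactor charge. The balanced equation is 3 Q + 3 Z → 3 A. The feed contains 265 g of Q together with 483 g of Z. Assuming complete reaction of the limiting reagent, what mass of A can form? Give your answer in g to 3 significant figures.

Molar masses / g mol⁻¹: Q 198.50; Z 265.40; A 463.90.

619 g

n(Q) = 265.0 / 198.50 = 1.335 mol
n(Z) = 483.0 / 265.40 = 1.820 mol
n/ν → Q: 0.4450, Z: 0.6067; Q is limiting.
n(A) = (3/3) × 1.335 = 1.335 mol
mass = 1.335 × 463.90 = 619.3 g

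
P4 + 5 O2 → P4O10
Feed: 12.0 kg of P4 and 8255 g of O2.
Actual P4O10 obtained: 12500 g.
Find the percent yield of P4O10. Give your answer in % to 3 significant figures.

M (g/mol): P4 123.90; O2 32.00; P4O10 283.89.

85.3 %

n(P4) = 12.00×1000 / 123.90 = 96.85 mol
n(O2) = 8255 / 32.00 = 258.0 mol
n/ν → P4: 96.85, O2: 51.60; O2 is limiting.
theoretical n(P4O10) = (1/5) × 258.0 = 51.60 mol → 14650 g
% yield = 12500 / 14650 × 100 = 85.32 %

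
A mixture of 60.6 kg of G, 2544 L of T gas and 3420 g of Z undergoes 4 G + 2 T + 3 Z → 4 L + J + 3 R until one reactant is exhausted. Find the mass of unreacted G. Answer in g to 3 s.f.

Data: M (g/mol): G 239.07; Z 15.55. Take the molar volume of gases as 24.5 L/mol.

n(G) = 60.60×1000 / 239.07 = 253.5 mol
n(T) = 2544 / 24.5 = 103.8 mol
n(Z) = 3420 / 15.55 = 219.9 mol
n/ν for G = 253.5/4 = 63.38
n/ν for T = 103.8/2 = 51.90
n/ν for Z = 219.9/3 = 73.30
Smallest n/ν is T → limiting reagent.
G consumed = (4/2) × 103.8 = 207.6 mol
G remaining = 253.5 − 207.6 = 45.90 mol
mass = 45.90 × 239.07 = 10970 g

11000 g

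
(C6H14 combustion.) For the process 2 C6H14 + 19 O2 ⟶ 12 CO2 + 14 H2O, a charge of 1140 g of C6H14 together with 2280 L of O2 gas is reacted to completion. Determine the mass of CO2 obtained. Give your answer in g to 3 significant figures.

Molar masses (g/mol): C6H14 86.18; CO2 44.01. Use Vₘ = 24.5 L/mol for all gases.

n(C6H14) = 1140 / 86.18 = 13.23 mol
n(O2) = 2280 / 24.5 = 93.06 mol
n/ν for C6H14 = 13.23/2 = 6.615
n/ν for O2 = 93.06/19 = 4.898
Smallest n/ν is O2 → limiting reagent.
n(CO2) = (12/19) × 93.06 = 58.77 mol
mass = 58.77 × 44.01 = 2586 g

2590 g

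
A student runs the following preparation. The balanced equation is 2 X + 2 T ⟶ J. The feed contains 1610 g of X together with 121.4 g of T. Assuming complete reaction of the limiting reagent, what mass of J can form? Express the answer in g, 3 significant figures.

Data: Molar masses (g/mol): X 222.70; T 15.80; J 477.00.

n(X) = 1610 / 222.70 = 7.229 mol
n(T) = 121.4 / 15.80 = 7.684 mol
n/ν for X = 7.229/2 = 3.615
n/ν for T = 7.684/2 = 3.842
Smallest n/ν is X → limiting reagent.
n(J) = (1/2) × 7.229 = 3.615 mol
mass = 3.615 × 477.00 = 1724 g

1720 g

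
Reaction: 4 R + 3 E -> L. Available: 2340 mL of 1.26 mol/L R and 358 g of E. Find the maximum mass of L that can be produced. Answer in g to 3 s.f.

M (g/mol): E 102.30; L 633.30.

467 g

n(R) = 1.26 × 2340/1000 = 2.948 mol
n(E) = 358.0 / 102.30 = 3.500 mol
n/ν → R: 0.7370, E: 1.167; R is limiting.
n(L) = (1/4) × 2.948 = 0.7370 mol
mass = 0.7370 × 633.30 = 466.7 g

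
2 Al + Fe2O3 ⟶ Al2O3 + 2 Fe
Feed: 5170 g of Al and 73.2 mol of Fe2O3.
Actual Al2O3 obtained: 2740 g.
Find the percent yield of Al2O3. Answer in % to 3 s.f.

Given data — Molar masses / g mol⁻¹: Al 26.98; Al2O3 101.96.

36.7 %

n(Al) = 5170 / 26.98 = 191.6 mol
n(Fe2O3) = 73.20 mol
n/ν → Al: 95.80, Fe2O3: 73.20; Fe2O3 is limiting.
theoretical n(Al2O3) = (1/1) × 73.20 = 73.20 mol → 7463 g
% yield = 2740 / 7463 × 100 = 36.71 %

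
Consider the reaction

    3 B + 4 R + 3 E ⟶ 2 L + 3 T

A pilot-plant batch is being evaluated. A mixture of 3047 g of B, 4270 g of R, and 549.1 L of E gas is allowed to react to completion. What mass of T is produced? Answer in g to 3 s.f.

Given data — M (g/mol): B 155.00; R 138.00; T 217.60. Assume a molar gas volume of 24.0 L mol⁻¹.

4280 g

n(B) = 3047 / 155.00 = 19.66 mol
n(R) = 4270 / 138.00 = 30.94 mol
n(E) = 549.1 / 24.0 = 22.88 mol
n/ν for B = 19.66/3 = 6.553
n/ν for R = 30.94/4 = 7.735
n/ν for E = 22.88/3 = 7.627
Smallest n/ν is B → limiting reagent.
n(T) = (3/3) × 19.66 = 19.66 mol
mass = 19.66 × 217.60 = 4278 g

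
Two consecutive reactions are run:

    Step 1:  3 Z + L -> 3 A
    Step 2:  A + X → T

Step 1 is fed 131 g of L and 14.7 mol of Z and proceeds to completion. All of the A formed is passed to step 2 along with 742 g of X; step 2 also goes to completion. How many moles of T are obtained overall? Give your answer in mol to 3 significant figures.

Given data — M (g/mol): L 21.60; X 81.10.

Step 1:
n(L) = 131.0 / 21.60 = 6.065 mol
n(Z) = 14.70 mol
n/ν → L: 6.065, Z: 4.900; Z is limiting.
n(A) produced = (3/3) × 14.70 = 14.70 mol
Step 2:
n(A) available = 14.70 mol
n(X) = 742.0 / 81.10 = 9.149 mol
n/ν → A: 14.70, X: 9.149; X is limiting.
n(T) = (1/1) × 9.149 = 9.149 mol

9.15 mol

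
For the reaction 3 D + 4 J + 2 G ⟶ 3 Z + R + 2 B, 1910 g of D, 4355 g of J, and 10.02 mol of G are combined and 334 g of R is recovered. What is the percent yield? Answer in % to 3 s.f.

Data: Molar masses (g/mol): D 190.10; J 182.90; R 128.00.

n(D) = 1910 / 190.10 = 10.05 mol
n(J) = 4355 / 182.90 = 23.81 mol
n(G) = 10.02 mol
n/ν for D = 10.05/3 = 3.350
n/ν for J = 23.81/4 = 5.953
n/ν for G = 10.02/2 = 5.010
Smallest n/ν is D → limiting reagent.
theoretical n(R) = (1/3) × 10.05 = 3.350 mol → 428.8 g
% yield = 334 / 428.8 × 100 = 77.89 %

77.9 %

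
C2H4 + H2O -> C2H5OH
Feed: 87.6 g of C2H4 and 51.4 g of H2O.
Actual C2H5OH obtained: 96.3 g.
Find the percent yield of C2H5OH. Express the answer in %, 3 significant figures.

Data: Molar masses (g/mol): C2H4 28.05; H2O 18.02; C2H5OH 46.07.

n(C2H4) = 87.60 / 28.05 = 3.123 mol
n(H2O) = 51.40 / 18.02 = 2.852 mol
n/ν for C2H4 = 3.123/1 = 3.123
n/ν for H2O = 2.852/1 = 2.852
Smallest n/ν is H2O → limiting reagent.
theoretical n(C2H5OH) = (1/1) × 2.852 = 2.852 mol → 131.4 g
% yield = 96.3 / 131.4 × 100 = 73.29 %

73.3 %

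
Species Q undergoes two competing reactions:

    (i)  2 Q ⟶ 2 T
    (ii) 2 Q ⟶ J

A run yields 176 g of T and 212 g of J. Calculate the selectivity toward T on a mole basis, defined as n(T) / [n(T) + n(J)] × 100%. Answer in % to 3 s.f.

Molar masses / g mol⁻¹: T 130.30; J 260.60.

n(T) = 176 / 130.30 = 1.351 mol
n(J) = 212 / 260.60 = 0.8135 mol
selectivity = 1.351/(1.351+0.8135) × 100 = 62.42 %

62.4 %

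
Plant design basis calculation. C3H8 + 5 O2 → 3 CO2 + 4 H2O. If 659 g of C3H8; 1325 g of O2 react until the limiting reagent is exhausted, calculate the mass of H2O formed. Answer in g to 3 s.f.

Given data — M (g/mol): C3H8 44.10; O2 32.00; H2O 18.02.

597 g

n(C3H8) = 659.0 / 44.10 = 14.94 mol
n(O2) = 1325 / 32.00 = 41.41 mol
n/ν for C3H8 = 14.94/1 = 14.94
n/ν for O2 = 41.41/5 = 8.282
Smallest n/ν is O2 → limiting reagent.
n(H2O) = (4/5) × 41.41 = 33.13 mol
mass = 33.13 × 18.02 = 597.0 g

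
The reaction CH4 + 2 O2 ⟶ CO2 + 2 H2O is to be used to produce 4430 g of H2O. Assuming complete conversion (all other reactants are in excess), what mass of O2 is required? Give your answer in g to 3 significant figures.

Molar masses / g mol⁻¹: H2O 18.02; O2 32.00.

7870 g

n(H2O) = 4430 / 18.02 = 245.8 mol
n(O2) = (2/2) × 245.8 = 245.8 mol
mass = 245.8 × 32.00 = 7866 g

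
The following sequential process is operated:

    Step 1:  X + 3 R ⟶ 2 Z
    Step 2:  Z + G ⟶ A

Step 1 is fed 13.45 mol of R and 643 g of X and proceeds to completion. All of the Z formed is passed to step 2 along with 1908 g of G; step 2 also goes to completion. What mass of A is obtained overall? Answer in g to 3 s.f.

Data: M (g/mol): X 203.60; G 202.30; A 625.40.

3950 g

Step 1:
n(R) = 13.45 mol
n(X) = 643.0 / 203.60 = 3.158 mol
n/ν for R = 13.45/3 = 4.483
n/ν for X = 3.158/1 = 3.158
Smallest n/ν is X → limiting reagent.
n(Z) produced = (2/1) × 3.158 = 6.316 mol
Step 2:
n(Z) available = 6.316 mol
n(G) = 1908 / 202.30 = 9.432 mol
n/ν for Z = 6.316/1 = 6.316
n/ν for G = 9.432/1 = 9.432
Smallest n/ν is Z → limiting reagent.
n(A) = (1/1) × 6.316 = 6.316 mol
mass = 6.316 × 625.40 = 3950 g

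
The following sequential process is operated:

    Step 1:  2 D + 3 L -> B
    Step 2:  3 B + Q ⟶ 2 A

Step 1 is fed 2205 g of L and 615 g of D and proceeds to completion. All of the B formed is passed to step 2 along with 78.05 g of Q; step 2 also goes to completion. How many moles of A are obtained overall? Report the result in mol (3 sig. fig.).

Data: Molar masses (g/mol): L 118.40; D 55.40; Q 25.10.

Step 1:
n(L) = 2205 / 118.40 = 18.62 mol
n(D) = 615.0 / 55.40 = 11.10 mol
n/ν → L: 6.207, D: 5.550; D is limiting.
n(B) produced = (1/2) × 11.10 = 5.550 mol
Step 2:
n(B) available = 5.550 mol
n(Q) = 78.05 / 25.10 = 3.110 mol
n/ν → B: 1.850, Q: 3.110; B is limiting.
n(A) = (2/3) × 5.550 = 3.700 mol

3.70 mol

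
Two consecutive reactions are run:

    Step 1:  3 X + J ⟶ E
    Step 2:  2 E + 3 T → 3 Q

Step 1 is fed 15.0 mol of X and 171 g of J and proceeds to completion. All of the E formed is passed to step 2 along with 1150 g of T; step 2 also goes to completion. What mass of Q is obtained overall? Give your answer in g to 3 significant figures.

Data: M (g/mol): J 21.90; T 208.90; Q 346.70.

1910 g

Step 1:
n(X) = 15.00 mol
n(J) = 171.0 / 21.90 = 7.808 mol
n/ν for X = 15.00/3 = 5.000
n/ν for J = 7.808/1 = 7.808
Smallest n/ν is X → limiting reagent.
n(E) produced = (1/3) × 15.00 = 5.000 mol
Step 2:
n(E) available = 5.000 mol
n(T) = 1150 / 208.90 = 5.505 mol
n/ν for E = 5.000/2 = 2.500
n/ν for T = 5.505/3 = 1.835
Smallest n/ν is T → limiting reagent.
n(Q) = (3/3) × 5.505 = 5.505 mol
mass = 5.505 × 346.70 = 1909 g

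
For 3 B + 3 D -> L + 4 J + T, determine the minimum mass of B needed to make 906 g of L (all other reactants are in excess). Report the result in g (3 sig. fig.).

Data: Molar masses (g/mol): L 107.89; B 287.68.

n(L) = 906 / 107.89 = 8.397 mol
n(B) = (3/1) × 8.397 = 25.19 mol
mass = 25.19 × 287.68 = 7247 g

7250 g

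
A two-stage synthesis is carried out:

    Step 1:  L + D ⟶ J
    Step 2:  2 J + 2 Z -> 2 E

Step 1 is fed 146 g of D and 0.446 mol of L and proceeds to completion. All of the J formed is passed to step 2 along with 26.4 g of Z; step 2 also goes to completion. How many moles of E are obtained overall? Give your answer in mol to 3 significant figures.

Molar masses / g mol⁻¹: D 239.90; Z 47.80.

0.446 mol

Step 1:
n(D) = 146.0 / 239.90 = 0.6086 mol
n(L) = 0.4460 mol
n/ν → D: 0.6086, L: 0.4460; L is limiting.
n(J) produced = (1/1) × 0.4460 = 0.4460 mol
Step 2:
n(J) available = 0.4460 mol
n(Z) = 26.40 / 47.80 = 0.5523 mol
n/ν → J: 0.2230, Z: 0.2762; J is limiting.
n(E) = (2/2) × 0.4460 = 0.4460 mol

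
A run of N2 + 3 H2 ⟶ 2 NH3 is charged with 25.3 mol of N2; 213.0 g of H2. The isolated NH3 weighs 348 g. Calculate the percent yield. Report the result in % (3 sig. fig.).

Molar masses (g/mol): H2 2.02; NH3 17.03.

n(N2) = 25.30 mol
n(H2) = 213.0 / 2.02 = 105.4 mol
n/ν for N2 = 25.30/1 = 25.30
n/ν for H2 = 105.4/3 = 35.13
Smallest n/ν is N2 → limiting reagent.
theoretical n(NH3) = (2/1) × 25.30 = 50.60 mol → 861.7 g
% yield = 348 / 861.7 × 100 = 40.39 %

40.4 %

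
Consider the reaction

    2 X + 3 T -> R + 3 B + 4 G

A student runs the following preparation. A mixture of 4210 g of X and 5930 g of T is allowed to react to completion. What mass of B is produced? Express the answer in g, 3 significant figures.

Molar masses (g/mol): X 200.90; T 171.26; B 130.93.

4120 g

n(X) = 4210 / 200.90 = 20.96 mol
n(T) = 5930 / 171.26 = 34.63 mol
n/ν → X: 10.48, T: 11.54; X is limiting.
n(B) = (3/2) × 20.96 = 31.44 mol
mass = 31.44 × 130.93 = 4116 g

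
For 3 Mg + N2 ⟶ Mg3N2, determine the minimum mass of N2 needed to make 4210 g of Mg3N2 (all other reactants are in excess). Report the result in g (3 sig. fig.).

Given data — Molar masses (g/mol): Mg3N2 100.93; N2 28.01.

n(Mg3N2) = 4210 / 100.93 = 41.71 mol
n(N2) = (1/1) × 41.71 = 41.71 mol
mass = 41.71 × 28.01 = 1168 g

1170 g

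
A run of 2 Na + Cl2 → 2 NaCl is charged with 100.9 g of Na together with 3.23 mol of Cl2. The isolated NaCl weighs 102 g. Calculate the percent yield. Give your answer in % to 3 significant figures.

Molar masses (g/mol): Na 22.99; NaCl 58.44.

39.8 %

n(Na) = 100.9 / 22.99 = 4.389 mol
n(Cl2) = 3.230 mol
n/ν → Na: 2.195, Cl2: 3.230; Na is limiting.
theoretical n(NaCl) = (2/2) × 4.389 = 4.389 mol → 256.5 g
% yield = 102 / 256.5 × 100 = 39.77 %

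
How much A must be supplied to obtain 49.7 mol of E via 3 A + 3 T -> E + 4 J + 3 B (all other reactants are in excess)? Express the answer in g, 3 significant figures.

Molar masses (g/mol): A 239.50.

n(E) = 49.70 mol
n(A) = (3/1) × 49.70 = 149.1 mol
mass = 149.1 × 239.50 = 35710 g

35700 g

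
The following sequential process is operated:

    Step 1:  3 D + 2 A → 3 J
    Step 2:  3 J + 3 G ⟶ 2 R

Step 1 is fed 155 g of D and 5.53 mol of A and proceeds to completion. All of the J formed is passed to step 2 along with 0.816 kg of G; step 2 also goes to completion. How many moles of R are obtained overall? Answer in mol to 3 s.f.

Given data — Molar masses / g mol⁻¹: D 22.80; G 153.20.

Step 1:
n(D) = 155.0 / 22.80 = 6.798 mol
n(A) = 5.530 mol
n/ν for D = 6.798/3 = 2.266
n/ν for A = 5.530/2 = 2.765
Smallest n/ν is D → limiting reagent.
n(J) produced = (3/3) × 6.798 = 6.798 mol
Step 2:
n(J) available = 6.798 mol
n(G) = 0.8160×1000 / 153.20 = 5.326 mol
n/ν for J = 6.798/3 = 2.266
n/ν for G = 5.326/3 = 1.775
Smallest n/ν is G → limiting reagent.
n(R) = (2/3) × 5.326 = 3.551 mol

3.55 mol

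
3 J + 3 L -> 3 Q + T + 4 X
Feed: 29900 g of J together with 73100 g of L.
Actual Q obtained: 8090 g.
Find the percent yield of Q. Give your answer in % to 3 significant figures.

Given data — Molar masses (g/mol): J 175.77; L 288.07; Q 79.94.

59.5 %

n(J) = 29900 / 175.77 = 170.1 mol
n(L) = 73100 / 288.07 = 253.8 mol
n/ν → J: 56.70, L: 84.60; J is limiting.
theoretical n(Q) = (3/3) × 170.1 = 170.1 mol → 13600 g
% yield = 8090 / 13600 × 100 = 59.49 %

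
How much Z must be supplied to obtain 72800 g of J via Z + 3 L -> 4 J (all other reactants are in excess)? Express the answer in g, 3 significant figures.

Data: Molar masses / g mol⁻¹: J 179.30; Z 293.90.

29800 g

n(J) = 72800 / 179.30 = 406.0 mol
n(Z) = (1/4) × 406.0 = 101.5 mol
mass = 101.5 × 293.90 = 29830 g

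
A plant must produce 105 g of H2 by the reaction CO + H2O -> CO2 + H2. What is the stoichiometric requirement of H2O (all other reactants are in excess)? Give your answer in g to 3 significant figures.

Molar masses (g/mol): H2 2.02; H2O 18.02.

n(H2) = 105 / 2.02 = 51.98 mol
n(H2O) = (1/1) × 51.98 = 51.98 mol
mass = 51.98 × 18.02 = 936.7 g

937 g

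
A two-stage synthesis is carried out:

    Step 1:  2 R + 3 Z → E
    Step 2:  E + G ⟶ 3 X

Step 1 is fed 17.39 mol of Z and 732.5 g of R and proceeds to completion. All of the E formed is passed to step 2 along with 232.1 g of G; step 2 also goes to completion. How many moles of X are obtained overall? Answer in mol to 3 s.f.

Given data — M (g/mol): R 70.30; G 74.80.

9.31 mol

Step 1:
n(Z) = 17.39 mol
n(R) = 732.5 / 70.30 = 10.42 mol
n/ν for Z = 17.39/3 = 5.797
n/ν for R = 10.42/2 = 5.210
Smallest n/ν is R → limiting reagent.
n(E) produced = (1/2) × 10.42 = 5.210 mol
Step 2:
n(E) available = 5.210 mol
n(G) = 232.1 / 74.80 = 3.103 mol
n/ν for E = 5.210/1 = 5.210
n/ν for G = 3.103/1 = 3.103
Smallest n/ν is G → limiting reagent.
n(X) = (3/1) × 3.103 = 9.309 mol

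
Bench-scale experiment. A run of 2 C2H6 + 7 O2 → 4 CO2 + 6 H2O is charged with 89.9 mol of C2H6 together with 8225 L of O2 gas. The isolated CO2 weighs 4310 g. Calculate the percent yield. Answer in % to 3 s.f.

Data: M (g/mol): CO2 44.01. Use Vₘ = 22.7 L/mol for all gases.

54.5 %

n(C2H6) = 89.90 mol
n(O2) = 8225 / 22.7 = 362.3 mol
n/ν → C2H6: 44.95, O2: 51.76; C2H6 is limiting.
theoretical n(CO2) = (4/2) × 89.90 = 179.8 mol → 7913 g
% yield = 4310 / 7913 × 100 = 54.47 %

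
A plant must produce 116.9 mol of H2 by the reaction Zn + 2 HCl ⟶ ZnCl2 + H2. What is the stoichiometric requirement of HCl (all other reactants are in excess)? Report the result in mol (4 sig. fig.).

233.8 mol

n(H2) = 116.9 mol
n(HCl) = (2/1) × 116.9 = 233.8 mol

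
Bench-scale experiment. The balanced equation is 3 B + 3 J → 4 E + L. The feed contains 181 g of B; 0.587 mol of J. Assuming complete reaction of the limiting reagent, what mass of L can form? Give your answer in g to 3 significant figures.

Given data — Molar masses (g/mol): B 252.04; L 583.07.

114 g

n(B) = 181.0 / 252.04 = 0.7181 mol
n(J) = 0.5870 mol
n/ν for B = 0.7181/3 = 0.2394
n/ν for J = 0.5870/3 = 0.1957
Smallest n/ν is J → limiting reagent.
n(L) = (1/3) × 0.5870 = 0.1957 mol
mass = 0.1957 × 583.07 = 114.1 g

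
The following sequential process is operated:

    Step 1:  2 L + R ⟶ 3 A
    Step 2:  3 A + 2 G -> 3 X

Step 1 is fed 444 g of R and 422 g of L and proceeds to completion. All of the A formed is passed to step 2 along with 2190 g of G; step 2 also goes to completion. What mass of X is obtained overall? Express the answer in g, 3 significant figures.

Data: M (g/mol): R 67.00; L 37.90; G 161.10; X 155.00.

2590 g

Step 1:
n(R) = 444.0 / 67.00 = 6.627 mol
n(L) = 422.0 / 37.90 = 11.13 mol
n/ν for R = 6.627/1 = 6.627
n/ν for L = 11.13/2 = 5.565
Smallest n/ν is L → limiting reagent.
n(A) produced = (3/2) × 11.13 = 16.70 mol
Step 2:
n(A) available = 16.70 mol
n(G) = 2190 / 161.10 = 13.59 mol
n/ν for A = 16.70/3 = 5.567
n/ν for G = 13.59/2 = 6.795
Smallest n/ν is A → limiting reagent.
n(X) = (3/3) × 16.70 = 16.70 mol
mass = 16.70 × 155.00 = 2589 g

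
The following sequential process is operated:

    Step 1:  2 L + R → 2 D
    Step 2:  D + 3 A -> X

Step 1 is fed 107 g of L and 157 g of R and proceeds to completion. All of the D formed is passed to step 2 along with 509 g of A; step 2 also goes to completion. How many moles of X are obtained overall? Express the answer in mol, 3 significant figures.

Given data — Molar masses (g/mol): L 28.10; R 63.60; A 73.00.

2.32 mol

Step 1:
n(L) = 107.0 / 28.10 = 3.808 mol
n(R) = 157.0 / 63.60 = 2.469 mol
n/ν for L = 3.808/2 = 1.904
n/ν for R = 2.469/1 = 2.469
Smallest n/ν is L → limiting reagent.
n(D) produced = (2/2) × 3.808 = 3.808 mol
Step 2:
n(D) available = 3.808 mol
n(A) = 509.0 / 73.00 = 6.973 mol
n/ν for D = 3.808/1 = 3.808
n/ν for A = 6.973/3 = 2.324
Smallest n/ν is A → limiting reagent.
n(X) = (1/3) × 6.973 = 2.324 mol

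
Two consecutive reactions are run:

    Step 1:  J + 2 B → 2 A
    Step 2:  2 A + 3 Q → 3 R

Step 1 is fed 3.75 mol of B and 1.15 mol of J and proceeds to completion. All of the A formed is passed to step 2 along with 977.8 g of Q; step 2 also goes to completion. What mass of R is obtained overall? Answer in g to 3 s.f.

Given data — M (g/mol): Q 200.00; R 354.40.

1220 g

Step 1:
n(B) = 3.750 mol
n(J) = 1.150 mol
n/ν for B = 3.750/2 = 1.875
n/ν for J = 1.150/1 = 1.150
Smallest n/ν is J → limiting reagent.
n(A) produced = (2/1) × 1.150 = 2.300 mol
Step 2:
n(A) available = 2.300 mol
n(Q) = 977.8 / 200.00 = 4.889 mol
n/ν for A = 2.300/2 = 1.150
n/ν for Q = 4.889/3 = 1.630
Smallest n/ν is A → limiting reagent.
n(R) = (3/2) × 2.300 = 3.450 mol
mass = 3.450 × 354.40 = 1223 g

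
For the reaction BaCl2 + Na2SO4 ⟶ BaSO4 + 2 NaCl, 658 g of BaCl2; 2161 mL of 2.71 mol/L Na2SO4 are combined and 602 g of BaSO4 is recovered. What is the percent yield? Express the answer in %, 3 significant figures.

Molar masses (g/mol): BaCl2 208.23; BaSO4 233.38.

81.6 %

n(BaCl2) = 658.0 / 208.23 = 3.160 mol
n(Na2SO4) = 2.71 × 2161/1000 = 5.856 mol
n/ν → BaCl2: 3.160, Na2SO4: 5.856; BaCl2 is limiting.
theoretical n(BaSO4) = (1/1) × 3.160 = 3.160 mol → 737.5 g
% yield = 602 / 737.5 × 100 = 81.63 %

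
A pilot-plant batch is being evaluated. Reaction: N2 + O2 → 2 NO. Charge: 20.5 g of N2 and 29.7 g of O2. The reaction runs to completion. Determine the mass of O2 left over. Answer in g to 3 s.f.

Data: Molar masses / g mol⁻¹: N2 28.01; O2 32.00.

6.28 g

n(N2) = 20.50 / 28.01 = 0.7319 mol
n(O2) = 29.70 / 32.00 = 0.9281 mol
n/ν → N2: 0.7319, O2: 0.9281; N2 is limiting.
O2 consumed = (1/1) × 0.7319 = 0.7319 mol
O2 remaining = 0.9281 − 0.7319 = 0.1962 mol
mass = 0.1962 × 32.00 = 6.278 g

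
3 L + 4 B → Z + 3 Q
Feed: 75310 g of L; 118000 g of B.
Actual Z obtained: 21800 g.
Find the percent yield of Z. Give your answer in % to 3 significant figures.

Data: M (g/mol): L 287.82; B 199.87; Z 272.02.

91.9 %

n(L) = 75310 / 287.82 = 261.7 mol
n(B) = 118000 / 199.87 = 590.4 mol
n/ν → L: 87.23, B: 147.6; L is limiting.
theoretical n(Z) = (1/3) × 261.7 = 87.23 mol → 23730 g
% yield = 21800 / 23730 × 100 = 91.87 %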